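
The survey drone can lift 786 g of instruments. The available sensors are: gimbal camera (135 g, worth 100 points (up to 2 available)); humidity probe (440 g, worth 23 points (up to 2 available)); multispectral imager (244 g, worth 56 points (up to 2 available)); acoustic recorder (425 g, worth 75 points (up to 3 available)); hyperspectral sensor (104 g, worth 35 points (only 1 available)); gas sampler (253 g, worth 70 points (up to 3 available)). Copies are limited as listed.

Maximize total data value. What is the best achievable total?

340

Taking the top-ratio sensors first gives 2×gimbal camera + hyperspectral sensor + gas sampler for 305 (627 g).
Dropping hyperspectral sensor frees 104 g; slotting in gas sampler (253 g) lifts the total to 340 at 776 g.
That's the maximum — no swap from here does better than 340.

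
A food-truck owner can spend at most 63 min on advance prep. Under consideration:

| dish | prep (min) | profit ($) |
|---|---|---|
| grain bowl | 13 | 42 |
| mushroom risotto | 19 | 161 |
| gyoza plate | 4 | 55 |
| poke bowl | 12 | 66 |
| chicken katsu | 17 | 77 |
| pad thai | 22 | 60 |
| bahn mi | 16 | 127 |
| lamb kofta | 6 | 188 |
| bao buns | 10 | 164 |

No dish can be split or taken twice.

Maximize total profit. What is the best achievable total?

706

The ratio heuristic lands on mushroom risotto + gyoza plate + bahn mi + lamb kofta + bao buns (695) but leaves 8 min idle.
The 4 min tied up in gyoza plate is better spent on poke bowl — total rises to 706 (63 min).
Runner-up mushroom risotto + gyoza plate + bahn mi + lamb kofta + bao buns tops out at 695.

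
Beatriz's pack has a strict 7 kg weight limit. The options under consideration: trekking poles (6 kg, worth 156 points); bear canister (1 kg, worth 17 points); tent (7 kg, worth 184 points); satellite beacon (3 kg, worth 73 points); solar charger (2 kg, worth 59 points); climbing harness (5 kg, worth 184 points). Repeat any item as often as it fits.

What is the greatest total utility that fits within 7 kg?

243

Best packing: solar charger + climbing harness — 7 kg, 243 total.
No other feasible combination exceeds 243.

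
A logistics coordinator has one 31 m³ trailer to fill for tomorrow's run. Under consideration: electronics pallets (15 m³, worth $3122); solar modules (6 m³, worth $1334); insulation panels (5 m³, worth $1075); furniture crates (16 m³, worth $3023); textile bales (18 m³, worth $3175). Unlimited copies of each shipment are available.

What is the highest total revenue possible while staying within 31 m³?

6709

Density check — solar modules 222.33, insulation panels 215.00, electronics pallets 208.13, furniture crates 188.94 are the best per m³.
The ratio heuristic lands on 5×solar modules (6670) but leaves 1 m³ idle.
Dropping 4×solar modules frees 24 m³; slotting in 5×insulation panels (25 m³) lifts the total to 6709 at 31 m³.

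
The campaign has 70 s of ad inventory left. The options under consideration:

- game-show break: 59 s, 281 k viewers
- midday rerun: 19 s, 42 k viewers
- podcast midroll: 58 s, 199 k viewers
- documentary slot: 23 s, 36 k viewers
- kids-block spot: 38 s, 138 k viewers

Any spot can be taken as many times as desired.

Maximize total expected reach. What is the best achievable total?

Ranking by ratio (expected reach/s): game-show break 4.76, kids-block spot 3.63, podcast midroll 3.43, midday rerun 2.21.
Taking game-show break: 59 s used, 281 in expected reach.
No other feasible combination exceeds 281.

281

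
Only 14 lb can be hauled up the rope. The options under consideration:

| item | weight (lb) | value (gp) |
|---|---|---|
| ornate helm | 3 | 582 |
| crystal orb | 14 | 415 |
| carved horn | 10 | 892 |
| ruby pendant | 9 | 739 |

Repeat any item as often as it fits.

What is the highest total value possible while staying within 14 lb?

Taking 4×ornate helm: 12 lb used, 2328 in value.
The spare 2 lb is too small for any remaining item, and no exchange beats 2328.

2328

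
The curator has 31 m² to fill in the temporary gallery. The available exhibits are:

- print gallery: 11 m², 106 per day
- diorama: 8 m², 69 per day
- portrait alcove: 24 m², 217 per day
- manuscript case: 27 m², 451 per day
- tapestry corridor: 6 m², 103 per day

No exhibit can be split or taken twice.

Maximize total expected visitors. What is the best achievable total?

The ratio heuristic lands on print gallery + diorama + tapestry corridor (278) but leaves 6 m² idle.
Dropping print gallery and diorama and tapestry corridor frees 25 m²; slotting in manuscript case (27 m²) lifts the total to 451 at 27 m².

451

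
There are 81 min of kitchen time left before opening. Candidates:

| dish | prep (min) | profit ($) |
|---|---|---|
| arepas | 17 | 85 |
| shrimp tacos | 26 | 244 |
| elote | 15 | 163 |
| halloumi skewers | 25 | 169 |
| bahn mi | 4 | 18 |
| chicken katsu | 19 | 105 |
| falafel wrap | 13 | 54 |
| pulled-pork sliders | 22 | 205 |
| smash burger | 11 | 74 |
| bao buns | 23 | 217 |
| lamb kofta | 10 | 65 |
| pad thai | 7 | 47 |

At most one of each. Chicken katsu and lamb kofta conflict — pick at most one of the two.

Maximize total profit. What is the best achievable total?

736

Filling by ratio: shrimp tacos + elote + bahn mi + smash burger + bao buns for 716, with 2 min left unused.
The 15 min tied up in bahn mi and smash burger is better spent on lamb kofta + pad thai — total rises to 736 (81 min).
Runner-up shrimp tacos + elote + pulled-pork sliders + smash burger + pad thai tops out at 733.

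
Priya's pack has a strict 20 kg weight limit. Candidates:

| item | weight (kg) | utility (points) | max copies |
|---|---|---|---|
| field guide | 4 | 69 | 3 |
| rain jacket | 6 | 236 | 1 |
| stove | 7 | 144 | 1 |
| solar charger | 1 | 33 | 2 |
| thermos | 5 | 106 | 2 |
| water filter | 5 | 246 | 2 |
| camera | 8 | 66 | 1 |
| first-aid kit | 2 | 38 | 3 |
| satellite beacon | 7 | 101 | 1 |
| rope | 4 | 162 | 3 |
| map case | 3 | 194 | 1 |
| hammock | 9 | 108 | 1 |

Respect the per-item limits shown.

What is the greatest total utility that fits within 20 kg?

955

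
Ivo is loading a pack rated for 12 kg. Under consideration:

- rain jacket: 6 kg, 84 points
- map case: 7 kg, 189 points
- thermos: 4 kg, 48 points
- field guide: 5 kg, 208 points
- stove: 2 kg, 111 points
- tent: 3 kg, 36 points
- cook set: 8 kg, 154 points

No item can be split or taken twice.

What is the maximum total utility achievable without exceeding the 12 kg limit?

397

Filling by ratio: thermos + field guide + stove for 367, with 1 kg left unused.
The 6 kg tied up in thermos and stove is better spent on map case — total rises to 397 (12 kg).
That's the maximum — no swap from here does better than 397.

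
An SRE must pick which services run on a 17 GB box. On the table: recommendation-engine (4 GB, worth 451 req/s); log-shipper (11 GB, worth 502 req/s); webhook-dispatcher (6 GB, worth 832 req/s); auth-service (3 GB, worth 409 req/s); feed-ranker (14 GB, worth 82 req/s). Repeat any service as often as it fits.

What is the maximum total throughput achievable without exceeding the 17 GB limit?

2143

Greedy by ratio would take 2×webhook-dispatcher + auth-service: 15 GB used, total 2073.
Replace webhook-dispatcher with 2×recommendation-engine: the trade gains 70 net, giving 2143 at 17 GB.
Nothing else within 17 GB beats 2143.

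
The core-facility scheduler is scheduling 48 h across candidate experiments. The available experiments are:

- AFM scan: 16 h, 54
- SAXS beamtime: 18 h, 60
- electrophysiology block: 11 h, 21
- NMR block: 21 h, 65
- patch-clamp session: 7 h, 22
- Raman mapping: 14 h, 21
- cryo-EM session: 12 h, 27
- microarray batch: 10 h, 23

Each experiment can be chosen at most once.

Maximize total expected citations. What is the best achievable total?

Taking the top-ratio experiments first gives AFM scan + SAXS beamtime + patch-clamp session for 136 (41 h).
Dropping AFM scan frees 16 h; slotting in NMR block (21 h) lifts the total to 147 at 46 h.
An exhaustive check of the 256 subsets confirms 147.

147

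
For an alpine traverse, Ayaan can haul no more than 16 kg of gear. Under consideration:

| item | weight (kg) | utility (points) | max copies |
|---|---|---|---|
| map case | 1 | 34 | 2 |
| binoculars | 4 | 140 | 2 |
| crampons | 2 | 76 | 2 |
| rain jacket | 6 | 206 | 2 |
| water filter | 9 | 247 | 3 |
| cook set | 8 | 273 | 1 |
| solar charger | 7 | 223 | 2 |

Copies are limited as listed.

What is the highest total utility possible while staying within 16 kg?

The ratio heuristic lands on 2×map case + 2×binoculars + 2×crampons (500) but leaves 2 kg idle.
Replace binoculars with rain jacket: the trade gains 66 net, giving 566 at 16 kg.

566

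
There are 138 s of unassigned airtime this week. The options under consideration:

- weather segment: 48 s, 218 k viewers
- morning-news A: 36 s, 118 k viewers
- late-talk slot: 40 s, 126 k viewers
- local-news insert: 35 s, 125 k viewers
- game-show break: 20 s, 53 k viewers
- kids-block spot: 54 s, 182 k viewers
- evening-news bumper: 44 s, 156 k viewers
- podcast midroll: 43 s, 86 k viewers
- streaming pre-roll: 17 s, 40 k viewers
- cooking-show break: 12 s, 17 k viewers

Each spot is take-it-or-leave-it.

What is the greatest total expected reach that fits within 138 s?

525

By expected reach per s: weather segment 4.54, local-news insert 3.57, evening-news bumper 3.55 lead.
Greedy by ratio would take weather segment + local-news insert + evening-news bumper: 127 s used, total 499.
Dropping evening-news bumper frees 44 s; slotting in kids-block spot (54 s) lifts the total to 525 at 137 s.
The closest alternative, weather segment + morning-news A + kids-block spot, reaches only 518.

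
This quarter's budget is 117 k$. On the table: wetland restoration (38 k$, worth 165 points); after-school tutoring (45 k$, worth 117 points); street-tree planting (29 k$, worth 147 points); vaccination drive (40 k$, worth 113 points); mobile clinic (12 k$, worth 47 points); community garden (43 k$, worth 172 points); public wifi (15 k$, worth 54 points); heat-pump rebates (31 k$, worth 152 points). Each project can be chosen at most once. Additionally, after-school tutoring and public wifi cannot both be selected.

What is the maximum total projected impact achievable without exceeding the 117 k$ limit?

Ranking by ratio (projected impact/k$): street-tree planting 5.07, heat-pump rebates 4.90, wetland restoration 4.34.
Taking the top-ratio projects first gives wetland restoration + street-tree planting + mobile clinic + heat-pump rebates for 511 (110 k$).
The 38 k$ tied up in wetland restoration is better spent on community garden — total rises to 518 (115 k$).
Wetland restoration + street-tree planting + public wifi + heat-pump rebates (113 k$) also reaches 518 — a tie, but nothing goes higher.

518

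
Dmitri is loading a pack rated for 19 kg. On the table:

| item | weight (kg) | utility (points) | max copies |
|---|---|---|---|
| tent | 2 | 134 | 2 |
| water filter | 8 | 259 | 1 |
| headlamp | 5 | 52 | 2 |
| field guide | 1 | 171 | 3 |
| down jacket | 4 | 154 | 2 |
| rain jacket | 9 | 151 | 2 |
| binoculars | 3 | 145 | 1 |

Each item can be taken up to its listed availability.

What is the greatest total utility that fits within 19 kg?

1234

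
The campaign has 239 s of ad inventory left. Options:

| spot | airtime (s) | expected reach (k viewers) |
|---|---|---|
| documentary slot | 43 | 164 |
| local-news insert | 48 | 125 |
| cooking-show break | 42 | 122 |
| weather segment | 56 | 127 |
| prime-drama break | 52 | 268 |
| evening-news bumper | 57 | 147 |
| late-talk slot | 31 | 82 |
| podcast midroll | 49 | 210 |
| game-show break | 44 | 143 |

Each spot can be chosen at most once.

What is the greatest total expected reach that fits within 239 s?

910

Density check — prime-drama break 5.15, podcast midroll 4.29, documentary slot 3.81 are the best per s.
The ratio heuristic lands on documentary slot + cooking-show break + prime-drama break + podcast midroll + game-show break (907) but leaves 9 s idle.
Dropping cooking-show break frees 42 s; slotting in local-news insert (48 s) lifts the total to 910 at 236 s.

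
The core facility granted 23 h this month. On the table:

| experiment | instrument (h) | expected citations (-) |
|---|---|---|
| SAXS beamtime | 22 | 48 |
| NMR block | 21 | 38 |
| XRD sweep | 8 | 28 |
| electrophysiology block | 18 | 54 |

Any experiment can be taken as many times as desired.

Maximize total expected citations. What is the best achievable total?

Taking 2×XRD sweep: 16 h used, 56 in expected citations.
That's the maximum — no swap from here does better than 56.

56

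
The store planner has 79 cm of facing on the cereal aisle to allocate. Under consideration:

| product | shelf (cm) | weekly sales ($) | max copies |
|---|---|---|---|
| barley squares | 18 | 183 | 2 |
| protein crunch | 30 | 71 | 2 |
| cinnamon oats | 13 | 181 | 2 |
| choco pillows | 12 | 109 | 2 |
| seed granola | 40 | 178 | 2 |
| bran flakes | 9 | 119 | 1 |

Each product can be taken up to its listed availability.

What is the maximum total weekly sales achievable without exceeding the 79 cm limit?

882

Ranking by ratio (weekly sales/cm): cinnamon oats 13.92, bran flakes 13.22, barley squares 10.17.
The ratio heuristic lands on 2×barley squares + 2×cinnamon oats + bran flakes (847) but leaves 8 cm idle.
Dropping barley squares frees 18 cm; slotting in 2×choco pillows (24 cm) lifts the total to 882 at 77 cm.
Every other selection either busts 79 cm or exceeds an availability limit or fails to beat 882.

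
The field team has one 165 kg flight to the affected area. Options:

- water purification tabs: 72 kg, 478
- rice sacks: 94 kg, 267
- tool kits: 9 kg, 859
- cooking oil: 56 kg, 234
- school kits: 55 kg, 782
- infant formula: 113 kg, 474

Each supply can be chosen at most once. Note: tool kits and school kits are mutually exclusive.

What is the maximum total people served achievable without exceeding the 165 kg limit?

1571

Best packing: water purification tabs + tool kits + cooking oil — 137 kg, 1571 total.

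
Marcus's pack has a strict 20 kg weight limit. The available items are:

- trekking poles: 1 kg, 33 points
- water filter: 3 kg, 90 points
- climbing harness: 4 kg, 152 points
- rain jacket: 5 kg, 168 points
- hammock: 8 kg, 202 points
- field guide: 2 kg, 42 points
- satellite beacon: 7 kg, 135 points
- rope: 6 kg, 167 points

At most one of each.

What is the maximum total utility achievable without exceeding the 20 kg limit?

619

Ranking by ratio (utility/kg): climbing harness 38.00, rain jacket 33.60, trekking poles 33.00, water filter 30.00.
Filling by ratio: trekking poles + water filter + climbing harness + rain jacket + rope for 610, with 1 kg left unused.
The 1 kg tied up in trekking poles is better spent on field guide — total rises to 619 (20 kg).
Runner-up water filter + climbing harness + rain jacket + hammock tops out at 612.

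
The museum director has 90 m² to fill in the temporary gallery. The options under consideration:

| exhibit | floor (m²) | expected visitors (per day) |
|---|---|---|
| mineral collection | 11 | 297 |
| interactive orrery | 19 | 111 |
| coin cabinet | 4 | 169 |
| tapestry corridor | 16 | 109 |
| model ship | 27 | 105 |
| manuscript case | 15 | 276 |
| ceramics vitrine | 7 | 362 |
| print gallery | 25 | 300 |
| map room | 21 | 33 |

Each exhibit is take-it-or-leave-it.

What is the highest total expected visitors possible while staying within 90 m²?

Density check — ceramics vitrine 51.71, coin cabinet 42.25, mineral collection 27.00 are the best per m².
Greedy by ratio would take mineral collection + coin cabinet + tapestry corridor + manuscript case + ceramics vitrine + print gallery: 78 m² used, total 1513.
Dropping tapestry corridor frees 16 m²; slotting in interactive orrery (19 m²) lifts the total to 1515 at 81 m².
Nothing else within 90 m² beats 1515.

1515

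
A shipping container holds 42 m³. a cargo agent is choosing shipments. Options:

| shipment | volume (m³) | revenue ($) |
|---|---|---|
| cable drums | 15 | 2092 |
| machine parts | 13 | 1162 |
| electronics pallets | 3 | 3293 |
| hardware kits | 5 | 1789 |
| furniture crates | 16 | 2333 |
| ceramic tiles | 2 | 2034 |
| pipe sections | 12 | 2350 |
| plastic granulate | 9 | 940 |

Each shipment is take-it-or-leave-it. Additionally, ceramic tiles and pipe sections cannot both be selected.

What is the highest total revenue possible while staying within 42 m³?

11541

Cable drums + electronics pallets + hardware kits + furniture crates + ceramic tiles uses 41 of the 42 m³ and totals 11541.
The closest alternative, machine parts + electronics pallets + hardware kits + furniture crates + ceramic tiles, reaches only 10611.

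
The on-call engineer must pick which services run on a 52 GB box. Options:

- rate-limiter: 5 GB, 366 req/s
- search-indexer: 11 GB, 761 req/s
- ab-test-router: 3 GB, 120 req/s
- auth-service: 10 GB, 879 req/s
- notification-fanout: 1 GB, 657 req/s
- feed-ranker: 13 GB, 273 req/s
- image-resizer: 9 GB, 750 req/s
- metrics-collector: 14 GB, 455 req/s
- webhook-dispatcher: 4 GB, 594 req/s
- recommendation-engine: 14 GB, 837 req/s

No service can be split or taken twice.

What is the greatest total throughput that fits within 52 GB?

4598

Filling by ratio: rate-limiter + search-indexer + ab-test-router + auth-service + notification-fanout + image-resizer + webhook-dispatcher for 4127, with 9 GB left unused.
Dropping rate-limiter frees 5 GB; slotting in recommendation-engine (14 GB) lifts the total to 4598 at 52 GB.
Runner-up search-indexer + auth-service + notification-fanout + image-resizer + webhook-dispatcher + recommendation-engine tops out at 4478.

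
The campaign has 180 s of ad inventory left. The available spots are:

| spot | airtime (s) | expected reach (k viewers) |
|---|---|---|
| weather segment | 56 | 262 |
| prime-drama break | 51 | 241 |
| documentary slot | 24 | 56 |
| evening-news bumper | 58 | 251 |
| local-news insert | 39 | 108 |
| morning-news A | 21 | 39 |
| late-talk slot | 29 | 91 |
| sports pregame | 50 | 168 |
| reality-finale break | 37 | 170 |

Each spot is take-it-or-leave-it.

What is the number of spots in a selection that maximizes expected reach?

Best achievable expected reach is 774.
weather segment + evening-news bumper + late-talk slot + reality-finale break hits 774 at 180 s.
All optima have 4 spots.

4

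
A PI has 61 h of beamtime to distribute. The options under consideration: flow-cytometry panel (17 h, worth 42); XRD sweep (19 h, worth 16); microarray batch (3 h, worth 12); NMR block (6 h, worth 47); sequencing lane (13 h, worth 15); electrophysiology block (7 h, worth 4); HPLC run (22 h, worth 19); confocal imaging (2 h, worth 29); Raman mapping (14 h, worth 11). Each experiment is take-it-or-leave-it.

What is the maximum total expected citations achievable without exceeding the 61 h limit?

Ranking by ratio (expected citations/h): confocal imaging 14.50, NMR block 7.83, microarray batch 4.00.
Best packing: flow-cytometry panel + XRD sweep + microarray batch + NMR block + sequencing lane + confocal imaging — 60 h, 161 total.
The closest alternative, flow-cytometry panel + XRD sweep + microarray batch + NMR block + confocal imaging + Raman mapping, reaches only 157.

161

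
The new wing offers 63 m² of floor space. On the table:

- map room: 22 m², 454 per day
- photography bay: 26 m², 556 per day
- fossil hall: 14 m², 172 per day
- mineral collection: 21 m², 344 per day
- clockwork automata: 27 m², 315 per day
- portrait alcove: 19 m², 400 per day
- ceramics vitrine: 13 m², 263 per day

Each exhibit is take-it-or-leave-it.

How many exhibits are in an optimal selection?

3

Best achievable expected visitors is 1273.
For example map room + photography bay + ceramics vitrine achieves it, using 61 m².
Every optimal selection uses 3 exhibits.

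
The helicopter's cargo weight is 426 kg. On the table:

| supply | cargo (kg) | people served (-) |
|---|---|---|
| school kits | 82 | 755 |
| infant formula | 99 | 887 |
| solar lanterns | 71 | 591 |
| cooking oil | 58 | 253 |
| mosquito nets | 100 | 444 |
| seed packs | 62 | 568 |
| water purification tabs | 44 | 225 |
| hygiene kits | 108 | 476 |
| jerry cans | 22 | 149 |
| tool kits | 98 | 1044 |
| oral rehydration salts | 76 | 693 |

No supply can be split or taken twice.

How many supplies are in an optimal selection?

5

The maximum people served within 426 kg is 3970.
For example school kits + infant formula + solar lanterns + tool kits + oral rehydration salts achieves it, using 426 kg.
Any selection reaching 3970 contains exactly 5 supplies.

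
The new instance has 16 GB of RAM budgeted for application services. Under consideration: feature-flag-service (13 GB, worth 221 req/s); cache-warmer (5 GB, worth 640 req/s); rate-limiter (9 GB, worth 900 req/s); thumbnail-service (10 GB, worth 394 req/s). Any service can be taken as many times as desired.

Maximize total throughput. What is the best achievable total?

Taking 3×cache-warmer: 15 GB used, 1920 in throughput.
The spare 1 GB is too small for any remaining service, and no exchange beats 1920.

1920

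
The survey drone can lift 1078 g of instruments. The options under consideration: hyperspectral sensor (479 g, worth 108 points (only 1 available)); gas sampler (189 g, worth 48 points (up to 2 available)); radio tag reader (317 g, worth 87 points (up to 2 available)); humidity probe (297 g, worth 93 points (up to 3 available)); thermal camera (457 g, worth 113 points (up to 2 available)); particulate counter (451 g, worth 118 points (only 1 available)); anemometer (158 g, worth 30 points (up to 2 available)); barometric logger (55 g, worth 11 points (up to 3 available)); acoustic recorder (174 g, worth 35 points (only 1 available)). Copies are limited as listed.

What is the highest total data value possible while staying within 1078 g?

Taking 3×humidity probe + acoustic recorder: 1065 g used, 314 in data value.
Every other selection either busts 1078 g or exceeds an availability limit or fails to beat 314.

314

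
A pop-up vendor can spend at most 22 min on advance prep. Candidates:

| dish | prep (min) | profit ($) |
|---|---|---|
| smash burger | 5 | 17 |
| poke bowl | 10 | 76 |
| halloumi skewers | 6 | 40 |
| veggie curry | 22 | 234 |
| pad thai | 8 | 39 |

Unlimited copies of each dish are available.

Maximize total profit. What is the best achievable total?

234

The ratio ordering already packs tightly: veggie curry, 22 min, 234.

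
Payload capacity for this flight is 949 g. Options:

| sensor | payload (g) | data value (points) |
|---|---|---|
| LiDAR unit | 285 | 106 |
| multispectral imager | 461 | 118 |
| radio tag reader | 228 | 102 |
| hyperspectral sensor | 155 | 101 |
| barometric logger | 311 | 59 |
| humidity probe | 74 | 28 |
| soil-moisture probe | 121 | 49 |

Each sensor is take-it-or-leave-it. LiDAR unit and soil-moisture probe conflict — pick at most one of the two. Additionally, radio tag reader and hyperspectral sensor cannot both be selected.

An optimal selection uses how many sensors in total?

3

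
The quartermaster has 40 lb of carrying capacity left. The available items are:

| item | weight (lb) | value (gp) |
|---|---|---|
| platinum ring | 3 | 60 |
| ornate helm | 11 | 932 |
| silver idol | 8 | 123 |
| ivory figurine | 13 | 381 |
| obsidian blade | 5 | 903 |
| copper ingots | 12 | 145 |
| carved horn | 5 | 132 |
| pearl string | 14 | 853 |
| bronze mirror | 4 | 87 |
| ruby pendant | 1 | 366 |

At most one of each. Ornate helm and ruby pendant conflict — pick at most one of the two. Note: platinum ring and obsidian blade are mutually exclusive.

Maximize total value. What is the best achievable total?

2907

Ornate helm + obsidian blade + carved horn + pearl string + bronze mirror uses 39 of the 40 lb and totals 2907.
Next best is ornate helm + obsidian blade + carved horn + pearl string at 2820 (35 lb) — short by 87.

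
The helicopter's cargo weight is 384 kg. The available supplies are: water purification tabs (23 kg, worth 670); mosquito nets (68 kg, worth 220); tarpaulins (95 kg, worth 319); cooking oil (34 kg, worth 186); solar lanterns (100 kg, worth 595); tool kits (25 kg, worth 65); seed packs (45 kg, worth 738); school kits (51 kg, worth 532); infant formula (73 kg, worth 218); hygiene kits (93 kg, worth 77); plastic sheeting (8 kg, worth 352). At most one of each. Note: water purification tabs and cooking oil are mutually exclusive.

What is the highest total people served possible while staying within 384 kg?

3325

Water purification tabs + mosquito nets + solar lanterns + seed packs + school kits + infant formula + plastic sheeting uses 368 of the 384 kg and totals 3325.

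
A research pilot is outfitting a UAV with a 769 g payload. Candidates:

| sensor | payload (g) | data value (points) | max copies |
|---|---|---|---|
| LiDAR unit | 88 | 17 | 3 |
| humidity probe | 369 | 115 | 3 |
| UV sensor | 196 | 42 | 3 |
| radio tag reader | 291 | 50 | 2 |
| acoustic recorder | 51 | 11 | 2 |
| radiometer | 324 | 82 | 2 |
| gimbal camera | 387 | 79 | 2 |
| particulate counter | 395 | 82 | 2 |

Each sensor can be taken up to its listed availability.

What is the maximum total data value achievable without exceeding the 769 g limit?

230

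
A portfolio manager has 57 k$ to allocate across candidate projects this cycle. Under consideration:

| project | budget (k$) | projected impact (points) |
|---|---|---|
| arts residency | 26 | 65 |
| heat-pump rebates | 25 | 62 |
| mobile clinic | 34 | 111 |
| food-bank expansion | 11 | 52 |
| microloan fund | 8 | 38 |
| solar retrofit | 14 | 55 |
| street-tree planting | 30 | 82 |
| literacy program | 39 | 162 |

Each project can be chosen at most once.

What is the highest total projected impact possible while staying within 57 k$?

Density check — microloan fund 4.75, food-bank expansion 4.73, literacy program 4.15, solar retrofit 3.93 are the best per k$.
The ratio heuristic lands on food-bank expansion + microloan fund + solar retrofit (145) but leaves 24 k$ idle.
Replace food-bank expansion and microloan fund with literacy program: the trade gains 72 net, giving 217 at 53 k$.

217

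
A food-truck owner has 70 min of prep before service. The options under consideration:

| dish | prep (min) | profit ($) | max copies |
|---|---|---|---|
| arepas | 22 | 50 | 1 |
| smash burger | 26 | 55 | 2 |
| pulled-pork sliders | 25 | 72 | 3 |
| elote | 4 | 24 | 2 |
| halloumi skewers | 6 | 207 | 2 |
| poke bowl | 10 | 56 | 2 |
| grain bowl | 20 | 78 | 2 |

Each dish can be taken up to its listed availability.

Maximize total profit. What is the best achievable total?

Ranking by ratio (profit/min): halloumi skewers 34.50, elote 6.00, poke bowl 5.60, grain bowl 3.90.
A density-first pass picks 2×elote + 2×halloumi skewers + 2×poke bowl + grain bowl — 652 at 60 min.
The 10 min tied up in poke bowl is better spent on grain bowl — total rises to 674 (70 min).
Nothing else within 70 min beats 674.

674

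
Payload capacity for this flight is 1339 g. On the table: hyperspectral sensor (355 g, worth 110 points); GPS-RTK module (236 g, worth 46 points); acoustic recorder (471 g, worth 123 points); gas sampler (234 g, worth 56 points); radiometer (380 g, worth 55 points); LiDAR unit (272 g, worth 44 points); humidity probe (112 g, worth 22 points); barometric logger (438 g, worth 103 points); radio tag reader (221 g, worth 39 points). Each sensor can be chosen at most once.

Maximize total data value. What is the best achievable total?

Greedy by ratio would take hyperspectral sensor + acoustic recorder + gas sampler + humidity probe: 1172 g used, total 311.
Replace gas sampler and humidity probe with barometric logger: the trade gains 25 net, giving 336 at 1264 g.
The spare 75 g is too small for any remaining sensor, and no exchange beats 336.

336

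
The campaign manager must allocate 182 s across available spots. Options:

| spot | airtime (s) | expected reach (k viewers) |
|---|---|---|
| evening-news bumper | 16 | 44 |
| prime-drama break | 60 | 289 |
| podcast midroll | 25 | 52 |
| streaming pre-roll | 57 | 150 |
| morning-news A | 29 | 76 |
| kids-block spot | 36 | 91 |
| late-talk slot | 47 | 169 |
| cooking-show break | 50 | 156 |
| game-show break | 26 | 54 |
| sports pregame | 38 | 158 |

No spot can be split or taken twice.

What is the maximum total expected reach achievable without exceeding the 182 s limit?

707

Taking the top-ratio spots first gives evening-news bumper + prime-drama break + late-talk slot + sports pregame for 660 (161 s).
Replace evening-news bumper with kids-block spot: the trade gains 47 net, giving 707 at 181 s.
The closest alternative, prime-drama break + morning-news A + late-talk slot + sports pregame, reaches only 692.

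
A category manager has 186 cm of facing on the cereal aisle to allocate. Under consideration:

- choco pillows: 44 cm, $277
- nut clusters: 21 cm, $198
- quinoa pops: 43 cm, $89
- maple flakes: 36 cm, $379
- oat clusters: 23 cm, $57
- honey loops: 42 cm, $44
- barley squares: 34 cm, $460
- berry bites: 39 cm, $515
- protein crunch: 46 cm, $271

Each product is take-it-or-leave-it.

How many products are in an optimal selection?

5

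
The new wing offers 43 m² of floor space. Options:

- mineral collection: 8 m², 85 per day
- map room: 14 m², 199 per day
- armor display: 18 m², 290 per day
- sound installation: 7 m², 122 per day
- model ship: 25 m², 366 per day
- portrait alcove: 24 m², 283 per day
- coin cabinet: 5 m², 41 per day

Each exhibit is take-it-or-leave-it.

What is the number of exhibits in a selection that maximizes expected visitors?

2

Optimal total is 656.
For example armor display + model ship achieves it, using 43 m².
All optima have 2 exhibits.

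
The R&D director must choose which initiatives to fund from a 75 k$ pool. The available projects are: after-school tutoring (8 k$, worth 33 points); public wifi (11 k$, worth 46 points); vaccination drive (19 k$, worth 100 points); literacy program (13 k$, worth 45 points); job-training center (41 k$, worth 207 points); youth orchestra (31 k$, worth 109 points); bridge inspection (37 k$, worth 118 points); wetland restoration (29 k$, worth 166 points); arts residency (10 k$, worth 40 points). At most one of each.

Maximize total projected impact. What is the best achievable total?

373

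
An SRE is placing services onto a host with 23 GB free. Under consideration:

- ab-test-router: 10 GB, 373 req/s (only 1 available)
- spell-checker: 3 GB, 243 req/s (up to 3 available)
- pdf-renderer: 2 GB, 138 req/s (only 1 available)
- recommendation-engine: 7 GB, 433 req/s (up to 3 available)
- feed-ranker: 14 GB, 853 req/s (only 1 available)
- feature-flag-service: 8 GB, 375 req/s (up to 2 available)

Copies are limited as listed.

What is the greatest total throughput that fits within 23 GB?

1595

Greedy by ratio would take 3×spell-checker + pdf-renderer + recommendation-engine: 18 GB used, total 1300.
Dropping pdf-renderer frees 2 GB; slotting in recommendation-engine (7 GB) lifts the total to 1595 at 23 GB.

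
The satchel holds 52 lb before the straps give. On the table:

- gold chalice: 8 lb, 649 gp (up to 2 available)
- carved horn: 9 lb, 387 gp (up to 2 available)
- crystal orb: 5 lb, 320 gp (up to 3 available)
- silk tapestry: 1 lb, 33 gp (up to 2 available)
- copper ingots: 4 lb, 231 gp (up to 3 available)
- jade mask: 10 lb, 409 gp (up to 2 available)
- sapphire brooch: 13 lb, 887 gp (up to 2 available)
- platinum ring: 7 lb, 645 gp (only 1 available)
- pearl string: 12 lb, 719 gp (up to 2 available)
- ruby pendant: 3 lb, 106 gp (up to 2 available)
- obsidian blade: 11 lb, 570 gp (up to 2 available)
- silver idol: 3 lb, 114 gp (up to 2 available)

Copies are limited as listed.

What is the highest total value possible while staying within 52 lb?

3831

2×gold chalice + 2×sapphire brooch + platinum ring + silver idol uses 52 of the 52 lb and totals 3831.
That's the maximum — no swap from here does better than 3831.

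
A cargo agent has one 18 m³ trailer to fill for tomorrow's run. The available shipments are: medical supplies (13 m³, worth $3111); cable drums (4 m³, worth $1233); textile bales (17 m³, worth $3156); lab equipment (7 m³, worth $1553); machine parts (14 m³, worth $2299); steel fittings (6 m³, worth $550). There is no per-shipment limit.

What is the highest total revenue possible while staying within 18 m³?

4932

By revenue per m³: cable drums 308.25, medical supplies 239.31, lab equipment 221.86, textile bales 185.65 lead.
Taking 4×cable drums: 16 m³ used, 4932 in revenue.
Every other selection either busts 18 m³ or fails to beat 4932.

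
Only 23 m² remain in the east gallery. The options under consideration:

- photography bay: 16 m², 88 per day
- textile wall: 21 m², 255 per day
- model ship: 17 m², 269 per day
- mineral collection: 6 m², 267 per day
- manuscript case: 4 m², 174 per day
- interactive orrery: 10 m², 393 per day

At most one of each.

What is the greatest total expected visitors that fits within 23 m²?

834

By expected visitors per m²: mineral collection 44.50, manuscript case 43.50, interactive orrery 39.30 lead.
Best packing: mineral collection + manuscript case + interactive orrery — 20 m², 834 total.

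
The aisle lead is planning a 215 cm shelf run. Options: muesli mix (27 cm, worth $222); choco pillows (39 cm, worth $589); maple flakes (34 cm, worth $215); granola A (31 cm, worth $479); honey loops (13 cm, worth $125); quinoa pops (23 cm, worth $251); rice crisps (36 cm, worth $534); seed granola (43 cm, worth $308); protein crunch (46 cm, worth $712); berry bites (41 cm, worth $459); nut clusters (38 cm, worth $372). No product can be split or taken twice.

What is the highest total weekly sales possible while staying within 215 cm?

Filling by ratio: choco pillows + granola A + honey loops + rice crisps + protein crunch + berry bites for 2898, with 9 cm left unused.
The 54 cm tied up in honey loops and berry bites is better spent on quinoa pops + nut clusters — total rises to 2937 (213 cm).
Nothing else within 215 cm beats 2937.

2937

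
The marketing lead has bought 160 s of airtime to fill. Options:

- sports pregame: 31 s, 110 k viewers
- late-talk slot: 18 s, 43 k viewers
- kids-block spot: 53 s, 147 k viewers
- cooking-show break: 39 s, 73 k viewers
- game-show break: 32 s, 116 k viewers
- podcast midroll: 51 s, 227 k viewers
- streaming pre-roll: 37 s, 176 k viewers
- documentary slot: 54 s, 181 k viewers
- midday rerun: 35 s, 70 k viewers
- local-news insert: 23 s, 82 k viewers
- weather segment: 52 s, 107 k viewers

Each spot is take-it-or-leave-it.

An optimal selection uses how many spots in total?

5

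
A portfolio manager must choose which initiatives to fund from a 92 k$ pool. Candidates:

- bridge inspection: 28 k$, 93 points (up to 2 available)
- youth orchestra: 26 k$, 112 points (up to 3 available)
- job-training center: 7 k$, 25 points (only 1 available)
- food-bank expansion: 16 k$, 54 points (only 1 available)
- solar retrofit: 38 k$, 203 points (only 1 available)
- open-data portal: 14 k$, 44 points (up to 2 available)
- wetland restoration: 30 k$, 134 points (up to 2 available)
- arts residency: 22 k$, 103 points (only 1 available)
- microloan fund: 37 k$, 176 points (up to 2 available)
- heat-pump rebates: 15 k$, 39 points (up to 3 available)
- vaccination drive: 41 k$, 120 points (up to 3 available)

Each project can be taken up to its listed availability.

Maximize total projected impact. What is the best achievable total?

Filling by ratio: job-training center + solar retrofit + microloan fund for 404, with 10 k$ left unused.
The 44 k$ tied up in job-training center and microloan fund is better spent on wetland restoration + arts residency — total rises to 440 (90 k$).
Every other selection either busts 92 k$ or exceeds an availability limit or fails to beat 440.

440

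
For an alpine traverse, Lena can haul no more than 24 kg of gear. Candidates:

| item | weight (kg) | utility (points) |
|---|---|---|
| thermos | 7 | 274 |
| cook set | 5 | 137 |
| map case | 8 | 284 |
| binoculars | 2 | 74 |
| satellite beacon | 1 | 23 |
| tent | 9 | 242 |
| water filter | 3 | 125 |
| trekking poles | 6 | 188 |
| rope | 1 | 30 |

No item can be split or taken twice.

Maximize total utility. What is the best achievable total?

Taking the top-ratio items first gives thermos + map case + binoculars + satellite beacon + water filter + rope for 810 (22 kg).
Dropping binoculars and satellite beacon and rope frees 4 kg; slotting in trekking poles (6 kg) lifts the total to 871 at 24 kg.

871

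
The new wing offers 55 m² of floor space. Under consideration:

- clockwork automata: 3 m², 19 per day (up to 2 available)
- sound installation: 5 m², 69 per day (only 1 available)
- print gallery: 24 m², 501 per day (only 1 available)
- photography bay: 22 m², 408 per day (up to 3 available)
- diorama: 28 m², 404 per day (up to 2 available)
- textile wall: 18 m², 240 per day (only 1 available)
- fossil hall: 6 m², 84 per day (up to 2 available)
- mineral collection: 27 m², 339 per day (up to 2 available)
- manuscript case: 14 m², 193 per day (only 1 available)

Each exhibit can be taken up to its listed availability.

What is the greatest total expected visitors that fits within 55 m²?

1012

Taking clockwork automata + print gallery + photography bay + fossil hall: 55 m² used, 1012 in expected visitors.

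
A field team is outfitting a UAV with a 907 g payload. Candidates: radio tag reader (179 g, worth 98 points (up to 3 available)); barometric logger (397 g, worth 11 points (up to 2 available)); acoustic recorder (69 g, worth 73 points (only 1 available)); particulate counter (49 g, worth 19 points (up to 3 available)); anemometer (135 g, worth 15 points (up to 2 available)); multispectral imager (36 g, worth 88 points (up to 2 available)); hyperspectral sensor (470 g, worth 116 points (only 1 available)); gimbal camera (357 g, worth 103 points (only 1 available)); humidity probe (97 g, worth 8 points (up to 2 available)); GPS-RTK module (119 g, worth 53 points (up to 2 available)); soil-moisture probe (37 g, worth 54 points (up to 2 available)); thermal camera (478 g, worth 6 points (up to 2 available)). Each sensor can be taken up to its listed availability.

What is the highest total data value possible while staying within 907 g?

708

By data value per g: multispectral imager 2.44, soil-moisture probe 1.46, acoustic recorder 1.06, radio tag reader 0.55 lead.
Taking the top-ratio sensors first gives 3×radio tag reader + acoustic recorder + 2×multispectral imager + GPS-RTK module + 2×soil-moisture probe for 704 (871 g).
Dropping GPS-RTK module frees 119 g; slotting in 3×particulate counter (147 g) lifts the total to 708 at 899 g.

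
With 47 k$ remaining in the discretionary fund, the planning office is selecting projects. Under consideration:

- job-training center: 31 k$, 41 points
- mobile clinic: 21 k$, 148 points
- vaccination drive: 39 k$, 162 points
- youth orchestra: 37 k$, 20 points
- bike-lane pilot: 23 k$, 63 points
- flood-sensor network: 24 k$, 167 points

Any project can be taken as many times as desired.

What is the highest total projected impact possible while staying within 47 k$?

Taking the top-ratio projects first gives 2×mobile clinic for 296 (42 k$).
Replace mobile clinic with flood-sensor network: the trade gains 19 net, giving 315 at 45 k$.
No other feasible combination exceeds 315.

315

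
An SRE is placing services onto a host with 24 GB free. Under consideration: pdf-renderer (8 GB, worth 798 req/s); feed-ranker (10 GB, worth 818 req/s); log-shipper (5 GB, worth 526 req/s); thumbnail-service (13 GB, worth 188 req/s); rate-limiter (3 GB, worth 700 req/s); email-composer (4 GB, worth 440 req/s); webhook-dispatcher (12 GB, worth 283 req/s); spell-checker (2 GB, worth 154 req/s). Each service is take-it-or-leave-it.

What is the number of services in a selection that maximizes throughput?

Best achievable throughput is 2638.
feed-ranker + log-shipper + rate-limiter + email-composer + spell-checker hits 2638 at 24 GB.
Every optimal selection uses 5 services.

5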